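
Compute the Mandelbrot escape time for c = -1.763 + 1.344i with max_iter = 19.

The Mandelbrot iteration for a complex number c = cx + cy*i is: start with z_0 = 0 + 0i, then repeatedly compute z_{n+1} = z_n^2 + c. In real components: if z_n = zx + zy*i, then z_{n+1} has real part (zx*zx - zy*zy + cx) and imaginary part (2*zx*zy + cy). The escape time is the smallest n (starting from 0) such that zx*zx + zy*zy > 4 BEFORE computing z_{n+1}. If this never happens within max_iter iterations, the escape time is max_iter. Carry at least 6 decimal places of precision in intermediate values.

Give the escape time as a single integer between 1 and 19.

Answer: 1

Derivation:
z_0 = 0 + 0i, c = -1.7630 + 1.3440i
Iter 1: z = -1.7630 + 1.3440i, |z|^2 = 4.9145
Escaped at iteration 1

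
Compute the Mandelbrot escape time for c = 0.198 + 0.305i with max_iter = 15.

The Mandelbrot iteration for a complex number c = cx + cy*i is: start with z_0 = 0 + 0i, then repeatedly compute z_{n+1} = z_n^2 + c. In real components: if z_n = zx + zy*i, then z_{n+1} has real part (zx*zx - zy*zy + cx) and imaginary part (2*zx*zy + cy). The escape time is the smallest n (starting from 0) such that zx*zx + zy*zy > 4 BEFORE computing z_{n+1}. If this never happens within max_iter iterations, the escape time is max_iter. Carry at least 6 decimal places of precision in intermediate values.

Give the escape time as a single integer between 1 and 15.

z_0 = 0 + 0i, c = 0.1980 + 0.3050i
Iter 1: z = 0.1980 + 0.3050i, |z|^2 = 0.1322
Iter 2: z = 0.1442 + 0.4258i, |z|^2 = 0.2021
Iter 3: z = 0.0375 + 0.4278i, |z|^2 = 0.1844
Iter 4: z = 0.0164 + 0.3371i, |z|^2 = 0.1139
Iter 5: z = 0.0846 + 0.3161i, |z|^2 = 0.1071
Iter 6: z = 0.1053 + 0.3585i, |z|^2 = 0.1396
Iter 7: z = 0.0806 + 0.3805i, |z|^2 = 0.1513
Iter 8: z = 0.0597 + 0.3663i, |z|^2 = 0.1377
Iter 9: z = 0.0674 + 0.3488i, |z|^2 = 0.1262
Iter 10: z = 0.0809 + 0.3520i, |z|^2 = 0.1305
Iter 11: z = 0.0806 + 0.3620i, |z|^2 = 0.1375
Iter 12: z = 0.0735 + 0.3634i, |z|^2 = 0.1374
Iter 13: z = 0.0714 + 0.3584i, |z|^2 = 0.1335
Iter 14: z = 0.0746 + 0.3562i, |z|^2 = 0.1324

Answer: 15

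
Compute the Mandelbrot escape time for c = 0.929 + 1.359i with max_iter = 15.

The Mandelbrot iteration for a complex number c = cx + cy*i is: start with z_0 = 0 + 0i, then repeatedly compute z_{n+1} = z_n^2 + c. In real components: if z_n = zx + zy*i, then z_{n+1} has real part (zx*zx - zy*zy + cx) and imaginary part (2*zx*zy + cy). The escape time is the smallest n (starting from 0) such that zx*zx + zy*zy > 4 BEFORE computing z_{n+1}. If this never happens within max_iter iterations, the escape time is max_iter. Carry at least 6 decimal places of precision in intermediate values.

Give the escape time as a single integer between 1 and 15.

Answer: 2

Derivation:
z_0 = 0 + 0i, c = 0.9290 + 1.3590i
Iter 1: z = 0.9290 + 1.3590i, |z|^2 = 2.7099
Iter 2: z = -0.0548 + 3.8840i, |z|^2 = 15.0886
Escaped at iteration 2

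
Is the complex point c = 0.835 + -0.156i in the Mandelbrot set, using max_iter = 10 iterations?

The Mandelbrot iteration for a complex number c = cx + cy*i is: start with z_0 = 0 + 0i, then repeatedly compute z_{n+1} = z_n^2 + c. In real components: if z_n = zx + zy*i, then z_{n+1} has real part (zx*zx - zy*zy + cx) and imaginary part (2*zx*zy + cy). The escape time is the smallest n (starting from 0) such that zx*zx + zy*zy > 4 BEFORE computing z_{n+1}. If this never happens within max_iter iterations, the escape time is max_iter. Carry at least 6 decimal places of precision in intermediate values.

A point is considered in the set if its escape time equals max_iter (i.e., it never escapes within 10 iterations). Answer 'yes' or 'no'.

z_0 = 0 + 0i, c = 0.8350 + -0.1560i
Iter 1: z = 0.8350 + -0.1560i, |z|^2 = 0.7216
Iter 2: z = 1.5079 + -0.4165i, |z|^2 = 2.4472
Iter 3: z = 2.9352 + -1.4121i, |z|^2 = 10.6098
Escaped at iteration 3

Answer: no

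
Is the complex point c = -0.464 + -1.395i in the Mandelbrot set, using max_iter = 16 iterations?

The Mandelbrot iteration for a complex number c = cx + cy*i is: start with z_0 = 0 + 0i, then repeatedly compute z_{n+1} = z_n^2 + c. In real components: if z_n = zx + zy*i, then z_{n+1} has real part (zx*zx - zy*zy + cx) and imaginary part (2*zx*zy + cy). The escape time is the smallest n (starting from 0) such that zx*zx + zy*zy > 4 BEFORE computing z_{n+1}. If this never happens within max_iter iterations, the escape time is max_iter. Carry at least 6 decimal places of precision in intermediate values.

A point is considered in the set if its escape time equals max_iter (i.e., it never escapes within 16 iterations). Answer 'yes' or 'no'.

z_0 = 0 + 0i, c = -0.4640 + -1.3950i
Iter 1: z = -0.4640 + -1.3950i, |z|^2 = 2.1613
Iter 2: z = -2.1947 + -0.1004i, |z|^2 = 4.8269
Escaped at iteration 2

Answer: no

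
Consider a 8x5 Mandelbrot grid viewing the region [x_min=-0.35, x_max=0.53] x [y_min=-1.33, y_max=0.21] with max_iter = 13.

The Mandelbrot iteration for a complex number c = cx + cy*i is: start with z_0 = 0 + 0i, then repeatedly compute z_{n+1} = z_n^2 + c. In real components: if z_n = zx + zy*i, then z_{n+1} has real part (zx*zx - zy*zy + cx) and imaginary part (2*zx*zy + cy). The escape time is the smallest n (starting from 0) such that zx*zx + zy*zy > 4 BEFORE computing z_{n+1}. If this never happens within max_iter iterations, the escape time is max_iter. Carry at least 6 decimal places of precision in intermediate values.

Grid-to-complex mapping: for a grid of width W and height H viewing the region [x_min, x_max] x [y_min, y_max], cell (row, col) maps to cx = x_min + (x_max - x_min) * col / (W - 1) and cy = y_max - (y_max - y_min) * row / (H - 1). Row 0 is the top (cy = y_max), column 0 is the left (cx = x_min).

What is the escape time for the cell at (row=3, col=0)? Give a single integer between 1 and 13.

z_0 = 0 + 0i, c = -0.3500 + -0.9450i
Iter 1: z = -0.3500 + -0.9450i, |z|^2 = 1.0155
Iter 2: z = -1.1205 + -0.2835i, |z|^2 = 1.3359
Iter 3: z = 0.8252 + -0.3097i, |z|^2 = 0.7769
Iter 4: z = 0.2351 + -1.4561i, |z|^2 = 2.1754
Iter 5: z = -2.4149 + -1.6296i, |z|^2 = 8.4871
Escaped at iteration 5

Answer: 5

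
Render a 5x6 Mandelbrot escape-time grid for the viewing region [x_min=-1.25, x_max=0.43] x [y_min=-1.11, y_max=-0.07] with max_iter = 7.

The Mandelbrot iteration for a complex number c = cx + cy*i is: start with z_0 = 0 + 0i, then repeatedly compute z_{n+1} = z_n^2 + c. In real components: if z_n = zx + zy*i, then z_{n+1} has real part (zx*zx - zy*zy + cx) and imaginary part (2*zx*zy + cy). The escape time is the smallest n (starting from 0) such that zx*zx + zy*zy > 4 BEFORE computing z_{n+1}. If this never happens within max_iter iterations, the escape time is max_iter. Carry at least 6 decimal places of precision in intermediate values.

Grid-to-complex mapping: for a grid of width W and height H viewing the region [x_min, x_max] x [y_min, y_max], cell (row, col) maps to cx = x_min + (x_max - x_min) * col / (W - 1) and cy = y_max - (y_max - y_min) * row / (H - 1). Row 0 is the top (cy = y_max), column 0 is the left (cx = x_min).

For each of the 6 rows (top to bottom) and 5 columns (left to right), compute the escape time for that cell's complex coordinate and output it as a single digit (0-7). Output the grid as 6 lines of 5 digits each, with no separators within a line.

(row=0, col=0): c = -1.2500 + -0.0700i → escape time 7
(row=0, col=1): c = -0.8300 + -0.0700i → escape time 7
(row=0, col=2): c = -0.4100 + -0.0700i → escape time 7
(row=0, col=3): c = 0.0100 + -0.0700i → escape time 7
(row=0, col=4): c = 0.4300 + -0.0700i → escape time 6
(row=1, col=0): c = -1.2500 + -0.2780i → escape time 7
(row=1, col=1): c = -0.8300 + -0.2780i → escape time 7
(row=1, col=2): c = -0.4100 + -0.2780i → escape time 7
(row=1, col=3): c = 0.0100 + -0.2780i → escape time 7
(row=1, col=4): c = 0.4300 + -0.2780i → escape time 7
(row=2, col=0): c = -1.2500 + -0.4860i → escape time 5
(row=2, col=1): c = -0.8300 + -0.4860i → escape time 6
(row=2, col=2): c = -0.4100 + -0.4860i → escape time 7
(row=2, col=3): c = 0.0100 + -0.4860i → escape time 7
(row=2, col=4): c = 0.4300 + -0.4860i → escape time 6
(row=3, col=0): c = -1.2500 + -0.6940i → escape time 3
(row=3, col=1): c = -0.8300 + -0.6940i → escape time 4
(row=3, col=2): c = -0.4100 + -0.6940i → escape time 7
(row=3, col=3): c = 0.0100 + -0.6940i → escape time 7
(row=3, col=4): c = 0.4300 + -0.6940i → escape time 4
(row=4, col=0): c = -1.2500 + -0.9020i → escape time 3
(row=4, col=1): c = -0.8300 + -0.9020i → escape time 3
(row=4, col=2): c = -0.4100 + -0.9020i → escape time 5
(row=4, col=3): c = 0.0100 + -0.9020i → escape time 7
(row=4, col=4): c = 0.4300 + -0.9020i → escape time 3
(row=5, col=0): c = -1.2500 + -1.1100i → escape time 3
(row=5, col=1): c = -0.8300 + -1.1100i → escape time 3
(row=5, col=2): c = -0.4100 + -1.1100i → escape time 4
(row=5, col=3): c = 0.0100 + -1.1100i → escape time 4
(row=5, col=4): c = 0.4300 + -1.1100i → escape time 2

Answer: 77776
77777
56776
34774
33573
33442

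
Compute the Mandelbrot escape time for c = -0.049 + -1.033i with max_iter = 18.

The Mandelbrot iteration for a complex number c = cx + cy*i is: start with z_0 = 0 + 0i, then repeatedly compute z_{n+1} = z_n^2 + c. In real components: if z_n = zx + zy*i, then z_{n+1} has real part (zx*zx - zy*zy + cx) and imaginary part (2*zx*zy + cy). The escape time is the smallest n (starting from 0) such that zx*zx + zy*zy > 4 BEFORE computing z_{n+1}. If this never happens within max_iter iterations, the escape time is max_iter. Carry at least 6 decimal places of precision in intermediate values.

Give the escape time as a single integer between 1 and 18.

z_0 = 0 + 0i, c = -0.0490 + -1.0330i
Iter 1: z = -0.0490 + -1.0330i, |z|^2 = 1.0695
Iter 2: z = -1.1137 + -0.9318i, |z|^2 = 2.1085
Iter 3: z = 0.3231 + 1.0424i, |z|^2 = 1.1910
Iter 4: z = -1.0312 + -0.3594i, |z|^2 = 1.1925
Iter 5: z = 0.8852 + -0.2918i, |z|^2 = 0.8687
Iter 6: z = 0.6494 + -1.5496i, |z|^2 = 2.8231
Iter 7: z = -2.0287 + -3.0456i, |z|^2 = 13.3915
Escaped at iteration 7

Answer: 7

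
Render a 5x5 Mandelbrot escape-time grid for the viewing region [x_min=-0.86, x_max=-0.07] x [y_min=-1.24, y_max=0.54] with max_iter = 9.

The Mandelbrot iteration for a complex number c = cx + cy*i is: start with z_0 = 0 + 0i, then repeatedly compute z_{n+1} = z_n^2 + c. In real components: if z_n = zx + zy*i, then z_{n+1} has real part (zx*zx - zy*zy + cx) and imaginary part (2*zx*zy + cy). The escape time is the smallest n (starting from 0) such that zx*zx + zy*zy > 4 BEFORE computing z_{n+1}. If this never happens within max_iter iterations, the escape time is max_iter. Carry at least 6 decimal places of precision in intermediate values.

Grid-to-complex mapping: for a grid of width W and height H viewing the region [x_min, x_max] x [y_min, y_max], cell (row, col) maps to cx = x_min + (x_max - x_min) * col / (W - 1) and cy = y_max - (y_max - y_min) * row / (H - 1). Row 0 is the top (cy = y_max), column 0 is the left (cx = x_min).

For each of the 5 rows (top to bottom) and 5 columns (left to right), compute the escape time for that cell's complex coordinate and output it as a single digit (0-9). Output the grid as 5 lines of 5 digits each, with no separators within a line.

(row=0, col=0): c = -0.8600 + 0.5400i → escape time 5
(row=0, col=1): c = -0.6625 + 0.5400i → escape time 8
(row=0, col=2): c = -0.4650 + 0.5400i → escape time 9
(row=0, col=3): c = -0.2675 + 0.5400i → escape time 9
(row=0, col=4): c = -0.0700 + 0.5400i → escape time 9
(row=1, col=0): c = -0.8600 + 0.0950i → escape time 9
(row=1, col=1): c = -0.6625 + 0.0950i → escape time 9
(row=1, col=2): c = -0.4650 + 0.0950i → escape time 9
(row=1, col=3): c = -0.2675 + 0.0950i → escape time 9
(row=1, col=4): c = -0.0700 + 0.0950i → escape time 9
(row=2, col=0): c = -0.8600 + -0.3500i → escape time 8
(row=2, col=1): c = -0.6625 + -0.3500i → escape time 9
(row=2, col=2): c = -0.4650 + -0.3500i → escape time 9
(row=2, col=3): c = -0.2675 + -0.3500i → escape time 9
(row=2, col=4): c = -0.0700 + -0.3500i → escape time 9
(row=3, col=0): c = -0.8600 + -0.7950i → escape time 4
(row=3, col=1): c = -0.6625 + -0.7950i → escape time 4
(row=3, col=2): c = -0.4650 + -0.7950i → escape time 6
(row=3, col=3): c = -0.2675 + -0.7950i → escape time 9
(row=3, col=4): c = -0.0700 + -0.7950i → escape time 9
(row=4, col=0): c = -0.8600 + -1.2400i → escape time 3
(row=4, col=1): c = -0.6625 + -1.2400i → escape time 3
(row=4, col=2): c = -0.4650 + -1.2400i → escape time 3
(row=4, col=3): c = -0.2675 + -1.2400i → escape time 3
(row=4, col=4): c = -0.0700 + -1.2400i → escape time 3

Answer: 58999
99999
89999
44699
33333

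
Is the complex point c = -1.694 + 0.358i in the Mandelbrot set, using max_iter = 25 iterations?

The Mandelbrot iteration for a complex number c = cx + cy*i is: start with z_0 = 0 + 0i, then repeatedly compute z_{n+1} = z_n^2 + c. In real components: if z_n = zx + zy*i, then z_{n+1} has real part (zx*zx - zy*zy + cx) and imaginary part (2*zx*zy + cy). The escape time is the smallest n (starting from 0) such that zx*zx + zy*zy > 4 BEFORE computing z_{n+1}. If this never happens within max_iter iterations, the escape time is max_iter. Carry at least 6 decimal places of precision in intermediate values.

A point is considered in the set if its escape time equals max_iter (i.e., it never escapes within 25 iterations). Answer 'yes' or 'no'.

z_0 = 0 + 0i, c = -1.6940 + 0.3580i
Iter 1: z = -1.6940 + 0.3580i, |z|^2 = 2.9978
Iter 2: z = 1.0475 + -0.8549i, |z|^2 = 1.8281
Iter 3: z = -1.3277 + -1.4330i, |z|^2 = 3.8161
Iter 4: z = -1.9847 + 4.1630i, |z|^2 = 21.2699
Escaped at iteration 4

Answer: no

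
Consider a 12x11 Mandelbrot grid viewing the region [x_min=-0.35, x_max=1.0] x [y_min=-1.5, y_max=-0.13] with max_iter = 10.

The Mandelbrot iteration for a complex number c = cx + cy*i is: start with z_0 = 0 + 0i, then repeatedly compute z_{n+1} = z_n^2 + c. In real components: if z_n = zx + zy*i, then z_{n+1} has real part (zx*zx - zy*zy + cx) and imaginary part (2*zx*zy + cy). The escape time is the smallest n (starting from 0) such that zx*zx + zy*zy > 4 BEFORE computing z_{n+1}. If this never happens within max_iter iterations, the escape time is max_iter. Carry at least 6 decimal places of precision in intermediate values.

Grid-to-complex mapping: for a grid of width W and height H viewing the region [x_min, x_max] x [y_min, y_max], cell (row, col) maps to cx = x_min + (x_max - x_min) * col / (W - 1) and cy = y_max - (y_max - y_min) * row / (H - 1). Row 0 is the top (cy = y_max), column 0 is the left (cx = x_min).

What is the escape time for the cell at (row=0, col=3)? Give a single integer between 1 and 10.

z_0 = 0 + 0i, c = 0.0182 + -0.1300i
Iter 1: z = 0.0182 + -0.1300i, |z|^2 = 0.0172
Iter 2: z = 0.0016 + -0.1347i, |z|^2 = 0.0182
Iter 3: z = 0.0000 + -0.1304i, |z|^2 = 0.0170
Iter 4: z = 0.0012 + -0.1300i, |z|^2 = 0.0169
Iter 5: z = 0.0013 + -0.1303i, |z|^2 = 0.0170
Iter 6: z = 0.0012 + -0.1303i, |z|^2 = 0.0170
Iter 7: z = 0.0012 + -0.1303i, |z|^2 = 0.0170
Iter 8: z = 0.0012 + -0.1303i, |z|^2 = 0.0170
Iter 9: z = 0.0012 + -0.1303i, |z|^2 = 0.0170

Answer: 10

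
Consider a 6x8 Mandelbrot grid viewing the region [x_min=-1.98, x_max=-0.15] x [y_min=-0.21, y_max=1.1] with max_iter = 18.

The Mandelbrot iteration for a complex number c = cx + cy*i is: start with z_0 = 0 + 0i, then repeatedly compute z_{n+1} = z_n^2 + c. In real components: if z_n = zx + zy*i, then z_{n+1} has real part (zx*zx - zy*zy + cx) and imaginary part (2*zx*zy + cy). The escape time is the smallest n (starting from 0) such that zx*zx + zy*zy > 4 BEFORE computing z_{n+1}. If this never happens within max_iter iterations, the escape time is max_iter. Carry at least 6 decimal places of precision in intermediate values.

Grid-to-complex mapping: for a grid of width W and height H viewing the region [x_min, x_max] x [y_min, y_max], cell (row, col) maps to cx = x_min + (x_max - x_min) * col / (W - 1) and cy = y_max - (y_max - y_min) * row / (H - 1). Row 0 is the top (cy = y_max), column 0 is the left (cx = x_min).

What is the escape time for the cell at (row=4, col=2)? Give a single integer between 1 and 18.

z_0 = 0 + 0i, c = -1.2480 + 0.3514i
Iter 1: z = -1.2480 + 0.3514i, |z|^2 = 1.6810
Iter 2: z = 0.1860 + -0.5257i, |z|^2 = 0.3110
Iter 3: z = -1.4898 + 0.1559i, |z|^2 = 2.2438
Iter 4: z = 0.9472 + -0.1129i, |z|^2 = 0.9100
Iter 5: z = -0.3635 + 0.1375i, |z|^2 = 0.1510
Iter 6: z = -1.1347 + 0.2515i, |z|^2 = 1.3509
Iter 7: z = -0.0236 + -0.2193i, |z|^2 = 0.0487
Iter 8: z = -1.2955 + 0.3618i, |z|^2 = 1.8093
Iter 9: z = 0.2996 + -0.5860i, |z|^2 = 0.4331
Iter 10: z = -1.5017 + 0.0003i, |z|^2 = 2.2550
Iter 11: z = 1.0070 + 0.3504i, |z|^2 = 1.1368
Iter 12: z = -0.3568 + 1.0571i, |z|^2 = 1.2447
Iter 13: z = -2.2381 + -0.4028i, |z|^2 = 5.1714
Escaped at iteration 13

Answer: 13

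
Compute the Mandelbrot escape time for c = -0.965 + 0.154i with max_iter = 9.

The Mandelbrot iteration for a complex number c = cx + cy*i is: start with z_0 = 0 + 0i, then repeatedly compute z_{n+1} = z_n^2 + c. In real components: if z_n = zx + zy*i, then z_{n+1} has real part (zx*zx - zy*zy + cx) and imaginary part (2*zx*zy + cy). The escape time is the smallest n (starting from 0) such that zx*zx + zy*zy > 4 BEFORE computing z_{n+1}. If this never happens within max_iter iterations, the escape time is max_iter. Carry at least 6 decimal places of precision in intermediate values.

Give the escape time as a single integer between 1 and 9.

z_0 = 0 + 0i, c = -0.9650 + 0.1540i
Iter 1: z = -0.9650 + 0.1540i, |z|^2 = 0.9549
Iter 2: z = -0.0575 + -0.1432i, |z|^2 = 0.0238
Iter 3: z = -0.9822 + 0.1705i, |z|^2 = 0.9938
Iter 4: z = -0.0293 + -0.1809i, |z|^2 = 0.0336
Iter 5: z = -0.9969 + 0.1646i, |z|^2 = 1.0208
Iter 6: z = 0.0016 + -0.1742i, |z|^2 = 0.0303
Iter 7: z = -0.9953 + 0.1534i, |z|^2 = 1.0142
Iter 8: z = 0.0022 + -0.1514i, |z|^2 = 0.0229

Answer: 9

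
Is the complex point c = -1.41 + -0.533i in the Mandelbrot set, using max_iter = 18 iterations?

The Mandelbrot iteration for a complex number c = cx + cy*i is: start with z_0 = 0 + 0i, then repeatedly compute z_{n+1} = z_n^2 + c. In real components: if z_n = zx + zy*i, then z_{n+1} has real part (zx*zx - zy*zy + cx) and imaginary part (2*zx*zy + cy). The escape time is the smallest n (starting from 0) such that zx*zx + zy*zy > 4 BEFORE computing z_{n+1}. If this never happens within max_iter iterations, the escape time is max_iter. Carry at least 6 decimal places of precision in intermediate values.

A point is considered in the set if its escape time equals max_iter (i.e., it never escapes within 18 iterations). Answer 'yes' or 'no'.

z_0 = 0 + 0i, c = -1.4100 + -0.5330i
Iter 1: z = -1.4100 + -0.5330i, |z|^2 = 2.2722
Iter 2: z = 0.2940 + 0.9701i, |z|^2 = 1.0275
Iter 3: z = -2.2646 + 0.0374i, |z|^2 = 5.1297
Escaped at iteration 3

Answer: no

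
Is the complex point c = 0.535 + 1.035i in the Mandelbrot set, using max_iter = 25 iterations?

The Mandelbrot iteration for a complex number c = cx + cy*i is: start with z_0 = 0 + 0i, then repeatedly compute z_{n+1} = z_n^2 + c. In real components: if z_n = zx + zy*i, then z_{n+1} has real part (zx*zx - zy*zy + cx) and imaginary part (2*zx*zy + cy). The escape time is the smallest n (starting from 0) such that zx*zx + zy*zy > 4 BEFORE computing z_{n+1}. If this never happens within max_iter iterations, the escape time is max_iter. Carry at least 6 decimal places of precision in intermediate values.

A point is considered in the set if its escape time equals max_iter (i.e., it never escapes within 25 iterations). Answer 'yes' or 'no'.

Answer: no

Derivation:
z_0 = 0 + 0i, c = 0.5350 + 1.0350i
Iter 1: z = 0.5350 + 1.0350i, |z|^2 = 1.3574
Iter 2: z = -0.2500 + 2.1425i, |z|^2 = 4.6526
Escaped at iteration 2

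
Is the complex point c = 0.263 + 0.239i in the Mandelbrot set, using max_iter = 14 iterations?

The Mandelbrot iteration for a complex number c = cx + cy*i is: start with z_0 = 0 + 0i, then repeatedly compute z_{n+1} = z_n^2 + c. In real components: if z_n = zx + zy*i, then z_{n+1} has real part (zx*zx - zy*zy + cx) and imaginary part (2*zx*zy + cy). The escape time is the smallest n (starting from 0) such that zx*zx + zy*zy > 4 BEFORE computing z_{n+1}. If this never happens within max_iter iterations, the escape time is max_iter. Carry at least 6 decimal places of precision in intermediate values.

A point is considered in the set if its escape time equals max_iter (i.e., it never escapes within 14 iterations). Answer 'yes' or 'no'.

z_0 = 0 + 0i, c = 0.2630 + 0.2390i
Iter 1: z = 0.2630 + 0.2390i, |z|^2 = 0.1263
Iter 2: z = 0.2750 + 0.3647i, |z|^2 = 0.2087
Iter 3: z = 0.2056 + 0.4396i, |z|^2 = 0.2356
Iter 4: z = 0.1120 + 0.4198i, |z|^2 = 0.1888
Iter 5: z = 0.0993 + 0.3330i, |z|^2 = 0.1208
Iter 6: z = 0.1619 + 0.3051i, |z|^2 = 0.1193
Iter 7: z = 0.1961 + 0.3378i, |z|^2 = 0.1526
Iter 8: z = 0.1873 + 0.3715i, |z|^2 = 0.1731
Iter 9: z = 0.1601 + 0.3782i, |z|^2 = 0.1686
Iter 10: z = 0.1456 + 0.3601i, |z|^2 = 0.1509
Iter 11: z = 0.1545 + 0.3439i, |z|^2 = 0.1421
Iter 12: z = 0.1686 + 0.3453i, |z|^2 = 0.1477
Iter 13: z = 0.1722 + 0.3555i, |z|^2 = 0.1560
Did not escape in 14 iterations → in set

Answer: yes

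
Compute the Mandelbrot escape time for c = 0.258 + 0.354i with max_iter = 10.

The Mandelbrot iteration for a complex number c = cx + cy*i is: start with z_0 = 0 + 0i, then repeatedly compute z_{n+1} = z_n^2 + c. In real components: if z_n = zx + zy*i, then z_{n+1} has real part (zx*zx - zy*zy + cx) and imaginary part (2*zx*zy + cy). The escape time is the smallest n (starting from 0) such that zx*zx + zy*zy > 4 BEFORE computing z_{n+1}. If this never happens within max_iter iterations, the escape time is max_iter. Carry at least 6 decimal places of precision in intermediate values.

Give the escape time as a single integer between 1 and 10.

Answer: 10

Derivation:
z_0 = 0 + 0i, c = 0.2580 + 0.3540i
Iter 1: z = 0.2580 + 0.3540i, |z|^2 = 0.1919
Iter 2: z = 0.1992 + 0.5367i, |z|^2 = 0.3277
Iter 3: z = 0.0097 + 0.5679i, |z|^2 = 0.3226
Iter 4: z = -0.0644 + 0.3650i, |z|^2 = 0.1374
Iter 5: z = 0.1289 + 0.3070i, |z|^2 = 0.1109
Iter 6: z = 0.1804 + 0.4332i, |z|^2 = 0.2202
Iter 7: z = 0.1029 + 0.5103i, |z|^2 = 0.2709
Iter 8: z = 0.0082 + 0.4590i, |z|^2 = 0.2108
Iter 9: z = 0.0474 + 0.3616i, |z|^2 = 0.1330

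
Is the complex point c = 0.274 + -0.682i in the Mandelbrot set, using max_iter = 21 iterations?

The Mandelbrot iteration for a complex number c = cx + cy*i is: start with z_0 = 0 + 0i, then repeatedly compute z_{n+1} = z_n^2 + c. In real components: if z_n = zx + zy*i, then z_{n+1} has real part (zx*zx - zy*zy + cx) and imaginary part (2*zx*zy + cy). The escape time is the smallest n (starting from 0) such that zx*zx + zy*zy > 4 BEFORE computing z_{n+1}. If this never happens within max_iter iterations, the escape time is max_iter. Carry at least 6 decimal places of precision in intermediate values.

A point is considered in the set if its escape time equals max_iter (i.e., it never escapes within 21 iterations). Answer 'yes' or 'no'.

Answer: no

Derivation:
z_0 = 0 + 0i, c = 0.2740 + -0.6820i
Iter 1: z = 0.2740 + -0.6820i, |z|^2 = 0.5402
Iter 2: z = -0.1160 + -1.0557i, |z|^2 = 1.1280
Iter 3: z = -0.8271 + -0.4370i, |z|^2 = 0.8751
Iter 4: z = 0.7672 + 0.0408i, |z|^2 = 0.5902
Iter 5: z = 0.8609 + -0.6193i, |z|^2 = 1.1247
Iter 6: z = 0.6315 + -1.7484i, |z|^2 = 3.4556
Iter 7: z = -2.3839 + -2.8903i, |z|^2 = 14.0369
Escaped at iteration 7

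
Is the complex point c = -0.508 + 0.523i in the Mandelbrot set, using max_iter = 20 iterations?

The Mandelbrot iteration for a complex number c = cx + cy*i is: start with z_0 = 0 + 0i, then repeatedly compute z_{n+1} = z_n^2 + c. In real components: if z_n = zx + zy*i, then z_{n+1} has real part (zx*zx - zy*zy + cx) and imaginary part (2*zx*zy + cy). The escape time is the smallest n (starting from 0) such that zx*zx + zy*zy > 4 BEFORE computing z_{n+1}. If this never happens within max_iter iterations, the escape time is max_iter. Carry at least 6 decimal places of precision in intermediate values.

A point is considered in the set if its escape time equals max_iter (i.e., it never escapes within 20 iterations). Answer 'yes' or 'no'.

Answer: yes

Derivation:
z_0 = 0 + 0i, c = -0.5080 + 0.5230i
Iter 1: z = -0.5080 + 0.5230i, |z|^2 = 0.5316
Iter 2: z = -0.5235 + -0.0084i, |z|^2 = 0.2741
Iter 3: z = -0.2341 + 0.5318i, |z|^2 = 0.3376
Iter 4: z = -0.7360 + 0.2741i, |z|^2 = 0.6168
Iter 5: z = -0.0414 + 0.1196i, |z|^2 = 0.0160
Iter 6: z = -0.5206 + 0.5131i, |z|^2 = 0.5343
Iter 7: z = -0.5003 + -0.0112i, |z|^2 = 0.2504
Iter 8: z = -0.2579 + 0.5342i, |z|^2 = 0.3519
Iter 9: z = -0.7269 + 0.2475i, |z|^2 = 0.5896
Iter 10: z = -0.0409 + 0.1632i, |z|^2 = 0.0283
Iter 11: z = -0.5330 + 0.5097i, |z|^2 = 0.5438
Iter 12: z = -0.4837 + -0.0203i, |z|^2 = 0.2344
Iter 13: z = -0.2744 + 0.5426i, |z|^2 = 0.3697
Iter 14: z = -0.7271 + 0.2252i, |z|^2 = 0.5794
Iter 15: z = -0.0300 + 0.1956i, |z|^2 = 0.0391
Iter 16: z = -0.5453 + 0.5112i, |z|^2 = 0.5588
Iter 17: z = -0.4720 + -0.0346i, |z|^2 = 0.2240
Iter 18: z = -0.2864 + 0.5557i, |z|^2 = 0.3908
Iter 19: z = -0.7347 + 0.2047i, |z|^2 = 0.5817
Did not escape in 20 iterations → in set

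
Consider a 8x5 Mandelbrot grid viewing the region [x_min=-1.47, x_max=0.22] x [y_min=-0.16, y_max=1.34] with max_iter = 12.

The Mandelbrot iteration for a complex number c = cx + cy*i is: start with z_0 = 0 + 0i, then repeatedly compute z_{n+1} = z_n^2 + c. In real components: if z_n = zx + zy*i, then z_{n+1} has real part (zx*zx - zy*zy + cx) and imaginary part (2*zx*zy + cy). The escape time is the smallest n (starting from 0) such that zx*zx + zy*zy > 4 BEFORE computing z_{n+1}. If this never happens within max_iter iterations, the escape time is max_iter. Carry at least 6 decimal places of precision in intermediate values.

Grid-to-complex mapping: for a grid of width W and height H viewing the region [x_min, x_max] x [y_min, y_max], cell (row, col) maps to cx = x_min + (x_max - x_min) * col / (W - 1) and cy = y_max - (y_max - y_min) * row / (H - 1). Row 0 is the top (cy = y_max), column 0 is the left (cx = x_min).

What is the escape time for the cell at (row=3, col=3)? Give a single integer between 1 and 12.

Answer: 12

Derivation:
z_0 = 0 + 0i, c = -0.7457 + 0.2150i
Iter 1: z = -0.7457 + 0.2150i, |z|^2 = 0.6023
Iter 2: z = -0.2358 + -0.1057i, |z|^2 = 0.0668
Iter 3: z = -0.7013 + 0.2648i, |z|^2 = 0.5619
Iter 4: z = -0.3241 + -0.1564i, |z|^2 = 0.1295
Iter 5: z = -0.6651 + 0.3164i, |z|^2 = 0.5425
Iter 6: z = -0.4034 + -0.2059i, |z|^2 = 0.2051
Iter 7: z = -0.6254 + 0.3811i, |z|^2 = 0.5364
Iter 8: z = -0.4999 + -0.2617i, |z|^2 = 0.3184
Iter 9: z = -0.5643 + 0.4766i, |z|^2 = 0.5456
Iter 10: z = -0.6544 + -0.3230i, |z|^2 = 0.5326
Iter 11: z = -0.4217 + 0.6377i, |z|^2 = 0.5845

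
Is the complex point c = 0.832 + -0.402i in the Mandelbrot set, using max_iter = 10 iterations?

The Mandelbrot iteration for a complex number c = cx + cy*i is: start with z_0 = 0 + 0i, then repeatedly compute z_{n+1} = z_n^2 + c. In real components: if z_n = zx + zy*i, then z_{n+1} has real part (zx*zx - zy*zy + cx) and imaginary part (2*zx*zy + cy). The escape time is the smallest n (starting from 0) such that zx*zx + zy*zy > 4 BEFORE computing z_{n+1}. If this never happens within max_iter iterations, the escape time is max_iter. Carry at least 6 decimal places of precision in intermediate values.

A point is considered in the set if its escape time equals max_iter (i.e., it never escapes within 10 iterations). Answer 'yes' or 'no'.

Answer: no

Derivation:
z_0 = 0 + 0i, c = 0.8320 + -0.4020i
Iter 1: z = 0.8320 + -0.4020i, |z|^2 = 0.8538
Iter 2: z = 1.3626 + -1.0709i, |z|^2 = 3.0036
Iter 3: z = 1.5418 + -3.3205i, |z|^2 = 13.4032
Escaped at iteration 3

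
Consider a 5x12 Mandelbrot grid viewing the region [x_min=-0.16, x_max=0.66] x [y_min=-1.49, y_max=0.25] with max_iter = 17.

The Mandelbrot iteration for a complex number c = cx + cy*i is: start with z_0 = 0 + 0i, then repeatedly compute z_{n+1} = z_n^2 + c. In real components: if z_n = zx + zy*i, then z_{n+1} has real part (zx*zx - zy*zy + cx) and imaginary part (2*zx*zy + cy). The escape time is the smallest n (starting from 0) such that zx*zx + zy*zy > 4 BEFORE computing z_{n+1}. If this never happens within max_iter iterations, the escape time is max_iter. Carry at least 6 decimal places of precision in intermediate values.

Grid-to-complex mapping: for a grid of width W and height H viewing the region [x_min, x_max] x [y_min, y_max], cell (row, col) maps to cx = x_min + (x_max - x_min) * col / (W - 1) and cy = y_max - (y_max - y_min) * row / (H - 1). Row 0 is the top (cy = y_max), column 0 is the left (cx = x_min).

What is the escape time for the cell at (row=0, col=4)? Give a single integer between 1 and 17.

Answer: 3

Derivation:
z_0 = 0 + 0i, c = 0.6600 + 0.2500i
Iter 1: z = 0.6600 + 0.2500i, |z|^2 = 0.4981
Iter 2: z = 1.0331 + 0.5800i, |z|^2 = 1.4037
Iter 3: z = 1.3909 + 1.4484i, |z|^2 = 4.0324
Escaped at iteration 3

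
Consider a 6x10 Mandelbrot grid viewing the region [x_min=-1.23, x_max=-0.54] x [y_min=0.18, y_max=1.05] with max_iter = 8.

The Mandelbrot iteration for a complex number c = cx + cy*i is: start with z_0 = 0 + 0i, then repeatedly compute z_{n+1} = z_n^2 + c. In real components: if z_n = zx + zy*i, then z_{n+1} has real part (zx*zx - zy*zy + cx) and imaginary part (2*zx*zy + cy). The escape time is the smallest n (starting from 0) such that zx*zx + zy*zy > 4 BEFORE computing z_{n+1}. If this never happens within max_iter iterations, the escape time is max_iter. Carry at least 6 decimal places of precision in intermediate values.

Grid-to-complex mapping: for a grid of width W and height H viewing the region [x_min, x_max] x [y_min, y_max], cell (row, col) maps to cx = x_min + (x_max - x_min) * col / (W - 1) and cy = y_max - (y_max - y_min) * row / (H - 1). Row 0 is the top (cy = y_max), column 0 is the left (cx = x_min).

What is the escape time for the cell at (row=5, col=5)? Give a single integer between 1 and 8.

z_0 = 0 + 0i, c = -0.5400 + 0.5667i
Iter 1: z = -0.5400 + 0.5667i, |z|^2 = 0.6127
Iter 2: z = -0.5695 + -0.0453i, |z|^2 = 0.3264
Iter 3: z = -0.2177 + 0.6183i, |z|^2 = 0.4297
Iter 4: z = -0.8749 + 0.2974i, |z|^2 = 0.8539
Iter 5: z = 0.1370 + 0.0462i, |z|^2 = 0.0209
Iter 6: z = -0.5234 + 0.5793i, |z|^2 = 0.6095
Iter 7: z = -0.6017 + -0.0397i, |z|^2 = 0.3636

Answer: 8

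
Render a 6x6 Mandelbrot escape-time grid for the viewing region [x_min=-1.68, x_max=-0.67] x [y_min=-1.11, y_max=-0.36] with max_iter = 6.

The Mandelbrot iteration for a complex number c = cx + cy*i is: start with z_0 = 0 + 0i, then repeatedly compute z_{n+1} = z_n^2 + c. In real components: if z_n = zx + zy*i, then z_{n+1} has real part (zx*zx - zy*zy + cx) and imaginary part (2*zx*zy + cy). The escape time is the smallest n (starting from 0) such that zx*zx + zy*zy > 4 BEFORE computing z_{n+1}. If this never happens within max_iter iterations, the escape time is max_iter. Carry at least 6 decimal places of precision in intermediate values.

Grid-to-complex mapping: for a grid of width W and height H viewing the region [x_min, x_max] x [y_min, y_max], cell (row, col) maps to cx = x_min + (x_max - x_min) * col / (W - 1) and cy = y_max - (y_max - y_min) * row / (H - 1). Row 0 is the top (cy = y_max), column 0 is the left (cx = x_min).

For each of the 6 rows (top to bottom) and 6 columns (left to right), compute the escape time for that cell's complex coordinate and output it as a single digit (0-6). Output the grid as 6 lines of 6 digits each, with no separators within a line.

(row=0, col=0): c = -1.6800 + -0.3600i → escape time 4
(row=0, col=1): c = -1.4780 + -0.3600i → escape time 4
(row=0, col=2): c = -1.2760 + -0.3600i → escape time 6
(row=0, col=3): c = -1.0740 + -0.3600i → escape time 6
(row=0, col=4): c = -0.8720 + -0.3600i → escape time 6
(row=0, col=5): c = -0.6700 + -0.3600i → escape time 6
(row=1, col=0): c = -1.6800 + -0.5100i → escape time 3
(row=1, col=1): c = -1.4780 + -0.5100i → escape time 3
(row=1, col=2): c = -1.2760 + -0.5100i → escape time 4
(row=1, col=3): c = -1.0740 + -0.5100i → escape time 5
(row=1, col=4): c = -0.8720 + -0.5100i → escape time 5
(row=1, col=5): c = -0.6700 + -0.5100i → escape time 6
(row=2, col=0): c = -1.6800 + -0.6600i → escape time 3
(row=2, col=1): c = -1.4780 + -0.6600i → escape time 3
(row=2, col=2): c = -1.2760 + -0.6600i → escape time 3
(row=2, col=3): c = -1.0740 + -0.6600i → escape time 4
(row=2, col=4): c = -0.8720 + -0.6600i → escape time 4
(row=2, col=5): c = -0.6700 + -0.6600i → escape time 6
(row=3, col=0): c = -1.6800 + -0.8100i → escape time 3
(row=3, col=1): c = -1.4780 + -0.8100i → escape time 3
(row=3, col=2): c = -1.2760 + -0.8100i → escape time 3
(row=3, col=3): c = -1.0740 + -0.8100i → escape time 3
(row=3, col=4): c = -0.8720 + -0.8100i → escape time 4
(row=3, col=5): c = -0.6700 + -0.8100i → escape time 4
(row=4, col=0): c = -1.6800 + -0.9600i → escape time 2
(row=4, col=1): c = -1.4780 + -0.9600i → escape time 3
(row=4, col=2): c = -1.2760 + -0.9600i → escape time 3
(row=4, col=3): c = -1.0740 + -0.9600i → escape time 3
(row=4, col=4): c = -0.8720 + -0.9600i → escape time 3
(row=4, col=5): c = -0.6700 + -0.9600i → escape time 4
(row=5, col=0): c = -1.6800 + -1.1100i → escape time 1
(row=5, col=1): c = -1.4780 + -1.1100i → escape time 2
(row=5, col=2): c = -1.2760 + -1.1100i → escape time 3
(row=5, col=3): c = -1.0740 + -1.1100i → escape time 3
(row=5, col=4): c = -0.8720 + -1.1100i → escape time 3
(row=5, col=5): c = -0.6700 + -1.1100i → escape time 3

Answer: 446666
334556
333446
333344
233334
123333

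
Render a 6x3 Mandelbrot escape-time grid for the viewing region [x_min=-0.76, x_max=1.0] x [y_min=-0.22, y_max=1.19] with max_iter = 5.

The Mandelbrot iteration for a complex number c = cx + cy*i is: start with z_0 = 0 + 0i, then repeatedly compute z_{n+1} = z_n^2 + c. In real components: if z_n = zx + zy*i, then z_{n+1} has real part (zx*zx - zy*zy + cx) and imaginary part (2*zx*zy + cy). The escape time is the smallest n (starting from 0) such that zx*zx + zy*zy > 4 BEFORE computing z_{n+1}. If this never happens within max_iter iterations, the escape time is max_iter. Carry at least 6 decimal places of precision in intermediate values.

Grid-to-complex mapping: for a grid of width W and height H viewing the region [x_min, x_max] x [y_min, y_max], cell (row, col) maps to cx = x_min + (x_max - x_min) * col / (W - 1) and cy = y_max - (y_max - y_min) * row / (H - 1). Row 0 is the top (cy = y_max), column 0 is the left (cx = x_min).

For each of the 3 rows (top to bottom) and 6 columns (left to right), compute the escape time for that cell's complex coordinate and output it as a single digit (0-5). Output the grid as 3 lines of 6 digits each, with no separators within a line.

Answer: 333222
555532
555542

Derivation:
(row=0, col=0): c = -0.7600 + 1.1900i → escape time 3
(row=0, col=1): c = -0.4080 + 1.1900i → escape time 3
(row=0, col=2): c = -0.0560 + 1.1900i → escape time 3
(row=0, col=3): c = 0.2960 + 1.1900i → escape time 2
(row=0, col=4): c = 0.6480 + 1.1900i → escape time 2
(row=0, col=5): c = 1.0000 + 1.1900i → escape time 2
(row=1, col=0): c = -0.7600 + 0.4850i → escape time 5
(row=1, col=1): c = -0.4080 + 0.4850i → escape time 5
(row=1, col=2): c = -0.0560 + 0.4850i → escape time 5
(row=1, col=3): c = 0.2960 + 0.4850i → escape time 5
(row=1, col=4): c = 0.6480 + 0.4850i → escape time 3
(row=1, col=5): c = 1.0000 + 0.4850i → escape time 2
(row=2, col=0): c = -0.7600 + -0.2200i → escape time 5
(row=2, col=1): c = -0.4080 + -0.2200i → escape time 5
(row=2, col=2): c = -0.0560 + -0.2200i → escape time 5
(row=2, col=3): c = 0.2960 + -0.2200i → escape time 5
(row=2, col=4): c = 0.6480 + -0.2200i → escape time 4
(row=2, col=5): c = 1.0000 + -0.2200i → escape time 2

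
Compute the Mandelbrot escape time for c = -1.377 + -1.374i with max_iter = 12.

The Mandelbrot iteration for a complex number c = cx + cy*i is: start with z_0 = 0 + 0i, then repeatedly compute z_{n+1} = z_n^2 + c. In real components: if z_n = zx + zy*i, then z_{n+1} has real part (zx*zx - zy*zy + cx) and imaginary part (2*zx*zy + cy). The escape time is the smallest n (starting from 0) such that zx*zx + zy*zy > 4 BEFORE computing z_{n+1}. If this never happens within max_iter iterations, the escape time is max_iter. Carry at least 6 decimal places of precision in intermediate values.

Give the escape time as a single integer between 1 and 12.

Answer: 2

Derivation:
z_0 = 0 + 0i, c = -1.3770 + -1.3740i
Iter 1: z = -1.3770 + -1.3740i, |z|^2 = 3.7840
Iter 2: z = -1.3687 + 2.4100i, |z|^2 = 7.6815
Escaped at iteration 2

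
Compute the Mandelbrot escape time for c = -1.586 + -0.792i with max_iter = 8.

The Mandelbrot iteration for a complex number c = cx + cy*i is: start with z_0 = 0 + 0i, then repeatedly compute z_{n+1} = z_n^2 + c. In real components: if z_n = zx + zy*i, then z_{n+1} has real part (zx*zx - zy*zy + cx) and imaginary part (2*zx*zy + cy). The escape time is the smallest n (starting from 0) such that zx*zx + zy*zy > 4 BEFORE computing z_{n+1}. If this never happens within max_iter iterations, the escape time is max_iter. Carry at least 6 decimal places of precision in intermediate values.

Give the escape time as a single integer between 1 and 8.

z_0 = 0 + 0i, c = -1.5860 + -0.7920i
Iter 1: z = -1.5860 + -0.7920i, |z|^2 = 3.1427
Iter 2: z = 0.3021 + 1.7202i, |z|^2 = 3.0505
Iter 3: z = -4.4539 + 0.2475i, |z|^2 = 19.8983
Escaped at iteration 3

Answer: 3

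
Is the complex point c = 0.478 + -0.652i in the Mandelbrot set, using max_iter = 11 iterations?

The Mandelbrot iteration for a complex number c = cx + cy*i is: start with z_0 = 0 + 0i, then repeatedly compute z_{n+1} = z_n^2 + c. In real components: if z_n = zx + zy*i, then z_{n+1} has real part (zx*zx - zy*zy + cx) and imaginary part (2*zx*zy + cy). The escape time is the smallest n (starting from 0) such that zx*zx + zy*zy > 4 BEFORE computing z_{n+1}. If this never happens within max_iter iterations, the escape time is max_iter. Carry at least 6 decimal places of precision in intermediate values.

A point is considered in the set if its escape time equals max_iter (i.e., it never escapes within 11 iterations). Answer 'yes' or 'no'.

Answer: no

Derivation:
z_0 = 0 + 0i, c = 0.4780 + -0.6520i
Iter 1: z = 0.4780 + -0.6520i, |z|^2 = 0.6536
Iter 2: z = 0.2814 + -1.2753i, |z|^2 = 1.7056
Iter 3: z = -1.0692 + -1.3697i, |z|^2 = 3.0194
Iter 4: z = -0.2548 + 2.2771i, |z|^2 = 5.2500
Escaped at iteration 4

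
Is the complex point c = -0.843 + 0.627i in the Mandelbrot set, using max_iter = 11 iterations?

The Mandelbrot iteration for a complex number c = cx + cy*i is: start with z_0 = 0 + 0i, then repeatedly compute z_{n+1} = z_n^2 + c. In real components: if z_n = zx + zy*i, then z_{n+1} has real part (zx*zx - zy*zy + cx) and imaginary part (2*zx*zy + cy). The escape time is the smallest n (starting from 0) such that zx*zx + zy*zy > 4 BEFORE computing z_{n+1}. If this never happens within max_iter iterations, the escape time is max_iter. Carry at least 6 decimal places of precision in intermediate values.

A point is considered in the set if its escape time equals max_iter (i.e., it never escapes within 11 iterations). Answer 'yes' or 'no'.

Answer: no

Derivation:
z_0 = 0 + 0i, c = -0.8430 + 0.6270i
Iter 1: z = -0.8430 + 0.6270i, |z|^2 = 1.1038
Iter 2: z = -0.5255 + -0.4301i, |z|^2 = 0.4611
Iter 3: z = -0.7519 + 1.0790i, |z|^2 = 1.7296
Iter 4: z = -1.4420 + -0.9956i, |z|^2 = 3.0706
Iter 5: z = 0.2452 + 3.4984i, |z|^2 = 12.2986
Escaped at iteration 5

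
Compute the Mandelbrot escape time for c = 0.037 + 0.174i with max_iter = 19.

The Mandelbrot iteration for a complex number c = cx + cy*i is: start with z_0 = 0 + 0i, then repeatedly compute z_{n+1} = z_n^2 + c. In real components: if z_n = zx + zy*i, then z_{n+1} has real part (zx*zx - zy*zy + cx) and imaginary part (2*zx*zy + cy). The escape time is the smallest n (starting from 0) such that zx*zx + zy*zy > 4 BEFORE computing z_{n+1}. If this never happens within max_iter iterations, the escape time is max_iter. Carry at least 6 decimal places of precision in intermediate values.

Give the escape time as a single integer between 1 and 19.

Answer: 19

Derivation:
z_0 = 0 + 0i, c = 0.0370 + 0.1740i
Iter 1: z = 0.0370 + 0.1740i, |z|^2 = 0.0316
Iter 2: z = 0.0081 + 0.1869i, |z|^2 = 0.0350
Iter 3: z = 0.0021 + 0.1770i, |z|^2 = 0.0313
Iter 4: z = 0.0057 + 0.1748i, |z|^2 = 0.0306
Iter 5: z = 0.0065 + 0.1760i, |z|^2 = 0.0310
Iter 6: z = 0.0061 + 0.1763i, |z|^2 = 0.0311
Iter 7: z = 0.0060 + 0.1761i, |z|^2 = 0.0311
Iter 8: z = 0.0060 + 0.1761i, |z|^2 = 0.0310
Iter 9: z = 0.0060 + 0.1761i, |z|^2 = 0.0311
Iter 10: z = 0.0060 + 0.1761i, |z|^2 = 0.0311
Iter 11: z = 0.0060 + 0.1761i, |z|^2 = 0.0311
Iter 12: z = 0.0060 + 0.1761i, |z|^2 = 0.0311
Iter 13: z = 0.0060 + 0.1761i, |z|^2 = 0.0311
Iter 14: z = 0.0060 + 0.1761i, |z|^2 = 0.0311
Iter 15: z = 0.0060 + 0.1761i, |z|^2 = 0.0311
Iter 16: z = 0.0060 + 0.1761i, |z|^2 = 0.0311
Iter 17: z = 0.0060 + 0.1761i, |z|^2 = 0.0311
Iter 18: z = 0.0060 + 0.1761i, |z|^2 = 0.0311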